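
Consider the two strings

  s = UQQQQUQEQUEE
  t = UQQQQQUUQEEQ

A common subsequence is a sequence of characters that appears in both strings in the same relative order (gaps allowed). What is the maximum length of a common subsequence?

Pick U at s[1]=t[1] → Q at s[2]=t[3] → Q at s[3]=t[4] → Q at s[4]=t[5] → Q at s[5]=t[6] → U at s[6]=t[8] → Q at s[7]=t[9] → E at s[8]=t[11] → Q at s[9]=t[12]; all 9 characters appear in both, in order. dp[12][12] = 9 confirms this is the maximum.

9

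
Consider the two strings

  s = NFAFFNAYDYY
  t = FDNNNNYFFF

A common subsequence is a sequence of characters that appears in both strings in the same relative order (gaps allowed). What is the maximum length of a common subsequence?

4

Match N (s #1, t #6), F (s #2, t #8), F (s #4, t #9), F (s #5, t #10) — 4 characters in the same relative order in both. The LCS DP gives dp[11][10] = 4, so this is optimal.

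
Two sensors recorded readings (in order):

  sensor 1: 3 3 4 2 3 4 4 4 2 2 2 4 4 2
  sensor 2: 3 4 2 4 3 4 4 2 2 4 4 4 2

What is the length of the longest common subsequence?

11

Pick 3 [2,1], then 4 [3,2], then 2 [4,3], then 3 [5,5], then 4 [7,6], then 4 [8,7], then 2 [9,8], then 2 [10,9], then 4 [12,11], then 4 [13,12], then 2 [14,13]; all 11 values appear in both, in order, and the DP table's final entry dp[14][13] is also 11, so no common subsequence is longer.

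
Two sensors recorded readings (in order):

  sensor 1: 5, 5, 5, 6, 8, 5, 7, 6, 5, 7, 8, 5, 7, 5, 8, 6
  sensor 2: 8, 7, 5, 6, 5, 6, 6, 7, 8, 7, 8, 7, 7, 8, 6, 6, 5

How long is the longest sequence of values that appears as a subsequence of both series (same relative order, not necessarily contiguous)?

One common subsequence of length 9: 5 [1,3]; then 5 [2,5]; then 6 [4,7]; then 8 [5,9]; then 7 [7,10]; then 7 [10,12]; then 7 [13,13]; then 8 [15,14]; then 6 [16,16]. Since dp[16][17] = 9, nothing longer is possible.

9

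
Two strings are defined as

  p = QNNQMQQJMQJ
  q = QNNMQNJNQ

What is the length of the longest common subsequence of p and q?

Match Q at p[1]=q[1], N at p[2]=q[2], N at p[3]=q[3], M at p[5]=q[4], Q at p[6]=q[5], J at p[8]=q[7], Q at p[10]=q[9] — 7 characters in the same relative order in both. dp[11][9] = 7 confirms this is the maximum.

7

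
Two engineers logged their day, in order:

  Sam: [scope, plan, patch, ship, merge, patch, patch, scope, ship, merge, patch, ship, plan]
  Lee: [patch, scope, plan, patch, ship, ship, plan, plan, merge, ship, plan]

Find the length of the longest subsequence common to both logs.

8

Match scope [1,2]; then plan [2,3]; then patch [3,4]; then ship [4,5]; then ship [9,6]; then merge [10,9]; then ship [12,10]; then plan [13,11] — 8 tasks in the same relative order in both. dp[13][11] = 8 confirms this is the maximum.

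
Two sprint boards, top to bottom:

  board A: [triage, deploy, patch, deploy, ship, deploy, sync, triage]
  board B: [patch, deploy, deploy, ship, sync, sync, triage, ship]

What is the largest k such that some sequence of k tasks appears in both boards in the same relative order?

5

Taking deploy (board A #2, board B #2) → deploy (board A #4, board B #3) → ship (board A #5, board B #4) → sync (board A #7, board B #6) → triage (board A #8, board B #7) gives a common subsequence of length 5. Since dp[8][8] = 5, nothing longer is possible.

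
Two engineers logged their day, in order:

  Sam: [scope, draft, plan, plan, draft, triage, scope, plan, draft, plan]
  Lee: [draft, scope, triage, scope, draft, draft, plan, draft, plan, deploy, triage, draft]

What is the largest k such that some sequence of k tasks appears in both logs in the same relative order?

6

Pick scope [1,4] → draft [2,6] → plan [3,7] → plan [4,9] → triage [6,11] → draft [9,12]; all 6 tasks appear in both, in order. The LCS DP gives dp[10][12] = 6, so this is optimal.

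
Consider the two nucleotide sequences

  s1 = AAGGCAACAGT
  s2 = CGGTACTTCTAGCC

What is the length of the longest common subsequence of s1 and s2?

6

Match G [3,2], then G [4,3], then C [5,6], then C [8,9], then A [9,11], then G [10,12] — 6 bases in the same relative order in both. The LCS DP gives dp[11][14] = 6, so this is optimal.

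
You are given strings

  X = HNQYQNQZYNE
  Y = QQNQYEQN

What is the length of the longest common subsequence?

Let dp[i][j] be the LCS length of the first i characters of X and the first j characters of Y. dp[i][j] = dp[i-1][j-1]+1 when the i-th and j-th characters match, else max(dp[i-1][j], dp[i][j-1]).
    ·  Q  Q  N  Q  Y  E  Q  N
 ·  0  0  0  0  0  0  0  0  0
 H  0  0  0  0  0  0  0  0  0
 N  0  0  0  1  1  1  1  1  1
 Q  0  1  1  1  2  2  2  2  2
 Y  0  1  1  1  2  3  3  3  3
 Q  0  1  2  2  2  3  3  4  4
 N  0  1  2  3  3  3  3  4  5
 Q  0  1  2  3  4  4  4  4  5
 Z  0  1  2  3  4  4  4  4  5
 Y  0  1  2  3  4  5  5  5  5
 N  0  1  2  3  4  5  5  5  6
 E  0  1  2  3  4  5  6  6  6
dp[11][8] = 6. One LCS (by backtracking along matches): QQNQYN.

6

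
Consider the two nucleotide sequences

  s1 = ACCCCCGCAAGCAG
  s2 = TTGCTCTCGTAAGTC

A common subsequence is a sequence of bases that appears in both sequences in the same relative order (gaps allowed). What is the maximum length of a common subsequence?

Pick C (s1 #2, s2 #4) → C (s1 #3, s2 #6) → C (s1 #6, s2 #8) → G (s1 #7, s2 #9) → A (s1 #9, s2 #11) → A (s1 #10, s2 #12) → G (s1 #11, s2 #13) → C (s1 #12, s2 #15); all 8 bases appear in both, in order. Since dp[14][15] = 8, nothing longer is possible.

8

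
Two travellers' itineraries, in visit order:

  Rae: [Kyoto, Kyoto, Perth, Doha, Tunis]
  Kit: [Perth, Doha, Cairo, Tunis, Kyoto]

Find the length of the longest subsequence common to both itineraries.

3

Taking Perth (Rae #3, Kit #1), then Doha (Rae #4, Kit #2), then Tunis (Rae #5, Kit #4) gives a common subsequence of length 3, and the DP table's final entry dp[5][5] is also 3, so no common subsequence is longer.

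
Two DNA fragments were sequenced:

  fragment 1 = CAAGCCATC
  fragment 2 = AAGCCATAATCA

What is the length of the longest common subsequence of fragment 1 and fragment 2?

Match A (fragment 1 #2, fragment 2 #1), A (fragment 1 #3, fragment 2 #2), G (fragment 1 #4, fragment 2 #3), C (fragment 1 #5, fragment 2 #4), C (fragment 1 #6, fragment 2 #5), A (fragment 1 #7, fragment 2 #9), T (fragment 1 #8, fragment 2 #10), C (fragment 1 #9, fragment 2 #11) — 8 bases in the same relative order in both, and the DP table's final entry dp[9][12] is also 8, so no common subsequence is longer.

8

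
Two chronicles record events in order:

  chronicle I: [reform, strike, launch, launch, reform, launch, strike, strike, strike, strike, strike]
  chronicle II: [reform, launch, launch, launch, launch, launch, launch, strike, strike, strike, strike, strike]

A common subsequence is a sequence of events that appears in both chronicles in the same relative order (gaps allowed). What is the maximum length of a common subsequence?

Match reform (chronicle I #1, chronicle II #1), then launch (chronicle I #3, chronicle II #5), then launch (chronicle I #4, chronicle II #6), then launch (chronicle I #6, chronicle II #7), then strike (chronicle I #7, chronicle II #8), then strike (chronicle I #8, chronicle II #9), then strike (chronicle I #9, chronicle II #10), then strike (chronicle I #10, chronicle II #11), then strike (chronicle I #11, chronicle II #12) — 9 events in the same relative order in both, and the DP table's final entry dp[11][12] is also 9, so no common subsequence is longer.

9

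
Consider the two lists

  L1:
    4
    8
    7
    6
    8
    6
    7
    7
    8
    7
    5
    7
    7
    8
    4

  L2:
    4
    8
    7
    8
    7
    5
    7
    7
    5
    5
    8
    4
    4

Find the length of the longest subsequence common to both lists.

Pick 4 at L1[1]=L2[1] → 8 at L1[2]=L2[2] → 7 at L1[3]=L2[3] → 8 at L1[5]=L2[4] → 7 at L1[7]=L2[5] → 7 at L1[8]=L2[7] → 7 at L1[10]=L2[8] → 5 at L1[11]=L2[10] → 8 at L1[14]=L2[11] → 4 at L1[15]=L2[13]; all 10 values appear in both, in order. Since dp[15][13] = 10, nothing longer is possible.

10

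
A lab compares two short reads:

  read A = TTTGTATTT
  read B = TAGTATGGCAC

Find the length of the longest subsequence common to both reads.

Let dp[i][j] be the LCS length of the first i bases of read A and the first j bases of read B. dp[i][j] = dp[i-1][j-1]+1 when the i-th and j-th bases match, else max(dp[i-1][j], dp[i][j-1]).
    ·  T  A  G  T  A  T  G  G  C  A  C
 ·  0  0  0  0  0  0  0  0  0  0  0  0
 T  0  1  1  1  1  1  1  1  1  1  1  1
 T  0  1  1  1  2  2  2  2  2  2  2  2
 T  0  1  1  1  2  2  3  3  3  3  3  3
 G  0  1  1  2  2  2  3  4  4  4  4  4
 T  0  1  1  2  3  3  3  4  4  4  4  4
 A  0  1  2  2  3  4  4  4  4  4  5  5
 T  0  1  2  2  3  4  5  5  5  5  5  5
 T  0  1  2  2  3  4  5  5  5  5  5  5
 T  0  1  2  2  3  4  5  5  5  5  5  5
dp[9][11] = 5. One LCS (by backtracking along matches): TTTGA.

5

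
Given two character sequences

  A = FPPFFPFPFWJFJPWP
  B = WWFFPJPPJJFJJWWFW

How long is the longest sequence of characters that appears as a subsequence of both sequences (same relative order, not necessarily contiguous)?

One common subsequence of length 8: F at A[1]=B[4], then P at A[2]=B[5], then P at A[3]=B[7], then P at A[6]=B[8], then F at A[7]=B[11], then W at A[10]=B[15], then F at A[12]=B[16], then W at A[15]=B[17]. The LCS DP gives dp[16][17] = 8, so this is optimal.

8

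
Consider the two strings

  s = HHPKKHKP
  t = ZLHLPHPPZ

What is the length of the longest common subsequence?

4

Let dp[i][j] be the LCS length of the first i characters of s and the first j characters of t. dp[i][j] = dp[i-1][j-1]+1 when the i-th and j-th characters match, else max(dp[i-1][j], dp[i][j-1]).
    ·  Z  L  H  L  P  H  P  P  Z
 ·  0  0  0  0  0  0  0  0  0  0
 H  0  0  0  1  1  1  1  1  1  1
 H  0  0  0  1  1  1  2  2  2  2
 P  0  0  0  1  1  2  2  3  3  3
 K  0  0  0  1  1  2  2  3  3  3
 K  0  0  0  1  1  2  2  3  3  3
 H  0  0  0  1  1  2  3  3  3  3
 K  0  0  0  1  1  2  3  3  3  3
 P  0  0  0  1  1  2  3  4  4  4
dp[8][9] = 4. One LCS (by backtracking along matches): HHPP.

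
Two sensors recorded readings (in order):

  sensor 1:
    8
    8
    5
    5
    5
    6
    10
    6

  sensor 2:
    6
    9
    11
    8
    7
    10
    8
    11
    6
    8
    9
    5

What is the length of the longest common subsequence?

Let dp[i][j] be the LCS length of the first i values of sensor 1 and the first j values of sensor 2. dp[i][j] = dp[i-1][j-1]+1 when the i-th and j-th values match, else max(dp[i-1][j], dp[i][j-1]).
    ·  6  9 11  8  7 10  8 11  6  8  9  5
 ·  0  0  0  0  0  0  0  0  0  0  0  0  0
 8  0  0  0  0  1  1  1  1  1  1  1  1  1
 8  0  0  0  0  1  1  1  2  2  2  2  2  2
 5  0  0  0  0  1  1  1  2  2  2  2  2  3
 5  0  0  0  0  1  1  1  2  2  2  2  2  3
 5  0  0  0  0  1  1  1  2  2  2  2  2  3
 6  0  1  1  1  1  1  1  2  2  3  3  3  3
10  0  1  1  1  1  1  2  2  2  3  3  3  3
 6  0  1  1  1  1  1  2  2  2  3  3  3  3
dp[8][12] = 3. One LCS (by backtracking along matches): 8, 8, 5.

3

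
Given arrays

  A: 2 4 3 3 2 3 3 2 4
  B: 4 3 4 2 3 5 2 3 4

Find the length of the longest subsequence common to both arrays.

6

Match 4 (A #2, B #1), 3 (A #3, B #2), 3 (A #4, B #5), 2 (A #5, B #7), 3 (A #7, B #8), 4 (A #9, B #9) — 6 values in the same relative order in both, and the DP table's final entry dp[9][9] is also 6, so no common subsequence is longer.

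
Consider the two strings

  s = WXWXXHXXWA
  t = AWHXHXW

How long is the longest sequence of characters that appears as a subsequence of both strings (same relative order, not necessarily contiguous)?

5

Let dp[i][j] be the LCS length of the first i characters of s and the first j characters of t. dp[i][j] = dp[i-1][j-1]+1 when the i-th and j-th characters match, else max(dp[i-1][j], dp[i][j-1]).
    ·  A  W  H  X  H  X  W
 ·  0  0  0  0  0  0  0  0
 W  0  0  1  1  1  1  1  1
 X  0  0  1  1  2  2  2  2
 W  0  0  1  1  2  2  2  3
 X  0  0  1  1  2  2  3  3
 X  0  0  1  1  2  2  3  3
 H  0  0  1  2  2  3  3  3
 X  0  0  1  2  3  3  4  4
 X  0  0  1  2  3  3  4  4
 W  0  0  1  2  3  3  4  5
 A  0  1  1  2  3  3  4  5
dp[10][7] = 5. One LCS (by backtracking along matches): WXHXW.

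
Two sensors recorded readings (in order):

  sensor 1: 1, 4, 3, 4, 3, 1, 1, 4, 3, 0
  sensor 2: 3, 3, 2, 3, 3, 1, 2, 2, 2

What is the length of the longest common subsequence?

Let dp[i][j] be the LCS length of the first i values of sensor 1 and the first j values of sensor 2. dp[i][j] = dp[i-1][j-1]+1 when the i-th and j-th values match, else max(dp[i-1][j], dp[i][j-1]).
    ·  3  3  2  3  3  1  2  2  2
 ·  0  0  0  0  0  0  0  0  0  0
 1  0  0  0  0  0  0  1  1  1  1
 4  0  0  0  0  0  0  1  1  1  1
 3  0  1  1  1  1  1  1  1  1  1
 4  0  1  1  1  1  1  1  1  1  1
 3  0  1  2  2  2  2  2  2  2  2
 1  0  1  2  2  2  2  3  3  3  3
 1  0  1  2  2  2  2  3  3  3  3
 4  0  1  2  2  2  2  3  3  3  3
 3  0  1  2  2  3  3  3  3  3  3
 0  0  1  2  2  3  3  3  3  3  3
dp[10][9] = 3. One LCS (by backtracking along matches): 3, 3, 1.

3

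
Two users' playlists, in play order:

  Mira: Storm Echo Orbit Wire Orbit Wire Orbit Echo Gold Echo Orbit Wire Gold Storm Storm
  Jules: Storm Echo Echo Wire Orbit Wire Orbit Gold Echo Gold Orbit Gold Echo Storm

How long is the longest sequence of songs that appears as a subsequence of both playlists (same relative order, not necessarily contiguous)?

Taking Storm (Mira #1, Jules #1); then Echo (Mira #2, Jules #3); then Wire (Mira #4, Jules #4); then Orbit (Mira #5, Jules #5); then Wire (Mira #6, Jules #6); then Orbit (Mira #7, Jules #7); then Echo (Mira #8, Jules #9); then Gold (Mira #9, Jules #10); then Orbit (Mira #11, Jules #11); then Gold (Mira #13, Jules #12); then Storm (Mira #15, Jules #14) gives a common subsequence of length 11. The LCS DP gives dp[15][14] = 11, so this is optimal.

11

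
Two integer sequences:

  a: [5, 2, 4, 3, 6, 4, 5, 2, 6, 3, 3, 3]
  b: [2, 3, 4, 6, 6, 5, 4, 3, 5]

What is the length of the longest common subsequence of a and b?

5

Let dp[i][j] be the LCS length of the first i values of a and the first j values of b. dp[i][j] = dp[i-1][j-1]+1 when the i-th and j-th values match, else max(dp[i-1][j], dp[i][j-1]).
    ·  2  3  4  6  6  5  4  3  5
 ·  0  0  0  0  0  0  0  0  0  0
 5  0  0  0  0  0  0  1  1  1  1
 2  0  1  1  1  1  1  1  1  1  1
 4  0  1  1  2  2  2  2  2  2  2
 3  0  1  2  2  2  2  2  2  3  3
 6  0  1  2  2  3  3  3  3  3  3
 4  0  1  2  3  3  3  3  4  4  4
 5  0  1  2  3  3  3  4  4  4  5
 2  0  1  2  3  3  3  4  4  4  5
 6  0  1  2  3  4  4  4  4  4  5
 3  0  1  2  3  4  4  4  4  5  5
 3  0  1  2  3  4  4  4  4  5  5
 3  0  1  2  3  4  4  4  4  5  5
dp[12][9] = 5. One LCS (by backtracking along matches): 2, 4, 6, 4, 5.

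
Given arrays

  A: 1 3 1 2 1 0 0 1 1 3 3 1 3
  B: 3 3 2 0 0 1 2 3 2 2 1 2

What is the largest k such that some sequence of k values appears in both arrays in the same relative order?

7

Taking 3 (A #2, B #2) → 2 (A #4, B #3) → 0 (A #6, B #4) → 0 (A #7, B #5) → 1 (A #8, B #6) → 3 (A #10, B #8) → 1 (A #12, B #11) gives a common subsequence of length 7. dp[13][12] = 7 confirms this is the maximum.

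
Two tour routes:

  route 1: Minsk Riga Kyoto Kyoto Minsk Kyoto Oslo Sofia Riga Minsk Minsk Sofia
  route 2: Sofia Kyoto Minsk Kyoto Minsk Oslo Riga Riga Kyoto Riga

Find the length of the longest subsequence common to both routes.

One common subsequence of length 5: Minsk (route 1 #1, route 2 #3), then Kyoto (route 1 #4, route 2 #4), then Minsk (route 1 #5, route 2 #5), then Kyoto (route 1 #6, route 2 #9), then Riga (route 1 #9, route 2 #10). dp[12][10] = 5 confirms this is the maximum.

5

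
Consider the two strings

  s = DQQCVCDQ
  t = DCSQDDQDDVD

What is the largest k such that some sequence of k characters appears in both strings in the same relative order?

5

Pick D (s #1, t #1), then Q (s #2, t #4), then Q (s #3, t #7), then V (s #5, t #10), then D (s #7, t #11); all 5 characters appear in both, in order. The LCS DP gives dp[8][11] = 5, so this is optimal.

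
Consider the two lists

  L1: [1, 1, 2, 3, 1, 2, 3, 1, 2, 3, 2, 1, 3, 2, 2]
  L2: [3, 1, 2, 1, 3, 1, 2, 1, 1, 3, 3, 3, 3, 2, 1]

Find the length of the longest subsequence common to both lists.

9

One common subsequence of length 9: 1 (L1 #1, L2 #2), 1 (L1 #2, L2 #4), 3 (L1 #4, L2 #5), 1 (L1 #5, L2 #6), 2 (L1 #6, L2 #7), 3 (L1 #7, L2 #12), 3 (L1 #10, L2 #13), 2 (L1 #11, L2 #14), 1 (L1 #12, L2 #15). The LCS DP gives dp[15][15] = 9, so this is optimal.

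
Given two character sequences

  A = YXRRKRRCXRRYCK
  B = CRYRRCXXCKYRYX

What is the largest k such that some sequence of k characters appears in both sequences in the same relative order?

7

One common subsequence of length 7: Y at A[1]=B[3], R at A[6]=B[4], R at A[7]=B[5], C at A[8]=B[6], X at A[9]=B[8], R at A[11]=B[12], Y at A[12]=B[13], and the DP table's final entry dp[14][14] is also 7, so no common subsequence is longer.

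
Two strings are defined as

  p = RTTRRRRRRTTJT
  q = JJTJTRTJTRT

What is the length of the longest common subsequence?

Match T (p #2, q #3); then T (p #3, q #5); then R (p #9, q #6); then T (p #10, q #7); then T (p #11, q #9); then T (p #13, q #11) — 6 characters in the same relative order in both. Since dp[13][11] = 6, nothing longer is possible.

6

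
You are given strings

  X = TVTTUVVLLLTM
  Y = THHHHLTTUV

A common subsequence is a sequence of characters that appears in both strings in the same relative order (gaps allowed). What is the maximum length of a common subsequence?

One common subsequence of length 5: T (X #1, Y #1), T (X #3, Y #7), T (X #4, Y #8), U (X #5, Y #9), V (X #7, Y #10). Since dp[12][10] = 5, nothing longer is possible.

5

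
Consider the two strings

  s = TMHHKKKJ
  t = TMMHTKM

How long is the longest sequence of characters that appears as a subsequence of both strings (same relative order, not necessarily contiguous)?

4

Taking T (s #1, t #1), then M (s #2, t #3), then H (s #3, t #4), then K (s #5, t #6) gives a common subsequence of length 4, and the DP table's final entry dp[8][7] is also 4, so no common subsequence is longer.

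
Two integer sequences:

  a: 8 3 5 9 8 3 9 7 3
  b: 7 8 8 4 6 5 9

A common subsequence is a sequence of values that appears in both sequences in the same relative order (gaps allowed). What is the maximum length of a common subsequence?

3

Let dp[i][j] be the LCS length of the first i values of a and the first j values of b. dp[i][j] = dp[i-1][j-1]+1 when the i-th and j-th values match, else max(dp[i-1][j], dp[i][j-1]).
    ·  7  8  8  4  6  5  9
 ·  0  0  0  0  0  0  0  0
 8  0  0  1  1  1  1  1  1
 3  0  0  1  1  1  1  1  1
 5  0  0  1  1  1  1  2  2
 9  0  0  1  1  1  1  2  3
 8  0  0  1  2  2  2  2  3
 3  0  0  1  2  2  2  2  3
 9  0  0  1  2  2  2  2  3
 7  0  1  1  2  2  2  2  3
 3  0  1  1  2  2  2  2  3
dp[9][7] = 3. One LCS (by backtracking along matches): 8, 5, 9.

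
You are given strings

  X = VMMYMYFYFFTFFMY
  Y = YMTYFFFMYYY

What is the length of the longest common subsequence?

8

Taking Y (X #4, Y #1), M (X #5, Y #2), Y (X #8, Y #4), F (X #10, Y #5), F (X #12, Y #6), F (X #13, Y #7), M (X #14, Y #8), Y (X #15, Y #11) gives a common subsequence of length 8, and the DP table's final entry dp[15][11] is also 8, so no common subsequence is longer.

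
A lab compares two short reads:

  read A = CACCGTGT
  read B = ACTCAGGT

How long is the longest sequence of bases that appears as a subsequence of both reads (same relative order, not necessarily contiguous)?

6

Let dp[i][j] be the LCS length of the first i bases of read A and the first j bases of read B. dp[i][j] = dp[i-1][j-1]+1 when the i-th and j-th bases match, else max(dp[i-1][j], dp[i][j-1]).
    ·  A  C  T  C  A  G  G  T
 ·  0  0  0  0  0  0  0  0  0
 C  0  0  1  1  1  1  1  1  1
 A  0  1  1  1  1  2  2  2  2
 C  0  1  2  2  2  2  2  2  2
 C  0  1  2  2  3  3  3  3  3
 G  0  1  2  2  3  3  4  4  4
 T  0  1  2  3  3  3  4  4  5
 G  0  1  2  3  3  3  4  5  5
 T  0  1  2  3  3  3  4  5  6
dp[8][8] = 6. One LCS (by backtracking along matches): ACCGGT.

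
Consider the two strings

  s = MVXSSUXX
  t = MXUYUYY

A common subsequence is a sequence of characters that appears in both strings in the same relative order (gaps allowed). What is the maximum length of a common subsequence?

Pick M (s #1, t #1); then X (s #3, t #2); then U (s #6, t #5); all 3 characters appear in both, in order. The LCS DP gives dp[8][7] = 3, so this is optimal.

3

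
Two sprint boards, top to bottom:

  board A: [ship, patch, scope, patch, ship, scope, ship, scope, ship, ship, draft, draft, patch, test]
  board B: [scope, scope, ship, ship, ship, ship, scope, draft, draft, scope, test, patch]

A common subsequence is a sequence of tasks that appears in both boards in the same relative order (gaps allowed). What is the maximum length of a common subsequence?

8

Pick scope [3,2], then ship [5,3], then ship [7,4], then ship [9,5], then ship [10,6], then draft [11,8], then draft [12,9], then patch [13,12]; all 8 tasks appear in both, in order. Since dp[14][12] = 8, nothing longer is possible.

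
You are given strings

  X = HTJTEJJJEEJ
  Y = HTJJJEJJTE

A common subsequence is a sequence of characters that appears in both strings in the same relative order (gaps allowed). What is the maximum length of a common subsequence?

7

Let dp[i][j] be the LCS length of the first i characters of X and the first j characters of Y. dp[i][j] = dp[i-1][j-1]+1 when the i-th and j-th characters match, else max(dp[i-1][j], dp[i][j-1]).
    ·  H  T  J  J  J  E  J  J  T  E
 ·  0  0  0  0  0  0  0  0  0  0  0
 H  0  1  1  1  1  1  1  1  1  1  1
 T  0  1  2  2  2  2  2  2  2  2  2
 J  0  1  2  3  3  3  3  3  3  3  3
 T  0  1  2  3  3  3  3  3  3  4  4
 E  0  1  2  3  3  3  4  4  4  4  5
 J  0  1  2  3  4  4  4  5  5  5  5
 J  0  1  2  3  4  5  5  5  6  6  6
 J  0  1  2  3  4  5  5  6  6  6  6
 E  0  1  2  3  4  5  6  6  6  6  7
 E  0  1  2  3  4  5  6  6  6  6  7
 J  0  1  2  3  4  5  6  7  7  7  7
dp[11][10] = 7. One LCS (by backtracking along matches): HTJEJJE.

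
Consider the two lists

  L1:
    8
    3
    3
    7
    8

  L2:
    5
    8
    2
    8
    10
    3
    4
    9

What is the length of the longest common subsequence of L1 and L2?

Taking 8 at L1[1]=L2[4], then 3 at L1[2]=L2[6] gives a common subsequence of length 2, and the DP table's final entry dp[5][8] is also 2, so no common subsequence is longer.

2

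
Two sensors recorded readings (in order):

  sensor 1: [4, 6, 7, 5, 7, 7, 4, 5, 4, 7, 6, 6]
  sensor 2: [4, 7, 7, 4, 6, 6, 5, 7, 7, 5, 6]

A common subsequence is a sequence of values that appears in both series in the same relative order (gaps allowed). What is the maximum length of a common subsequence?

Let dp[i][j] be the LCS length of the first i values of sensor 1 and the first j values of sensor 2. dp[i][j] = dp[i-1][j-1]+1 when the i-th and j-th values match, else max(dp[i-1][j], dp[i][j-1]).
    ·  4  7  7  4  6  6  5  7  7  5  6
 ·  0  0  0  0  0  0  0  0  0  0  0  0
 4  0  1  1  1  1  1  1  1  1  1  1  1
 6  0  1  1  1  1  2  2  2  2  2  2  2
 7  0  1  2  2  2  2  2  2  3  3  3  3
 5  0  1  2  2  2  2  2  3  3  3  4  4
 7  0  1  2  3  3  3  3  3  4  4  4  4
 7  0  1  2  3  3  3  3  3  4  5  5  5
 4  0  1  2  3  4  4  4  4  4  5  5  5
 5  0  1  2  3  4  4  4  5  5  5  6  6
 4  0  1  2  3  4  4  4  5  5  5  6  6
 7  0  1  2  3  4  4  4  5  6  6  6  6
 6  0  1  2  3  4  5  5  5  6  6  6  7
 6  0  1  2  3  4  5  6  6  6  6  6  7
dp[12][11] = 7. One LCS (by backtracking along matches): 4, 6, 5, 7, 7, 5, 6.

7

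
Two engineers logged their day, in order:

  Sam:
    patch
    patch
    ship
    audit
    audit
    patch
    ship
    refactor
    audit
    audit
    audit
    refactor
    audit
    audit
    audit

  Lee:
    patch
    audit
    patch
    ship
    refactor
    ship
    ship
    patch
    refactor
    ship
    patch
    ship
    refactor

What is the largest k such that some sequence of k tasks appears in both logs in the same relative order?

Taking patch (Sam #1, Lee #3); then patch (Sam #2, Lee #8); then ship (Sam #3, Lee #10); then patch (Sam #6, Lee #11); then ship (Sam #7, Lee #12); then refactor (Sam #12, Lee #13) gives a common subsequence of length 6, and the DP table's final entry dp[15][13] is also 6, so no common subsequence is longer.

6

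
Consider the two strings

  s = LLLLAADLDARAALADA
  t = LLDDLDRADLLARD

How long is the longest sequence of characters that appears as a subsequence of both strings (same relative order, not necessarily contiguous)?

Taking L (s #1, t #1), L (s #2, t #2), D (s #7, t #4), L (s #8, t #5), D (s #9, t #6), R (s #11, t #7), A (s #12, t #8), L (s #14, t #11), A (s #15, t #12), D (s #16, t #14) gives a common subsequence of length 10. dp[17][14] = 10 confirms this is the maximum.

10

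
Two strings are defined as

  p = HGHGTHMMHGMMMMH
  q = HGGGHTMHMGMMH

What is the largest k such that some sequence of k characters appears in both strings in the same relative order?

Pick H at p[1]=q[1], then G at p[2]=q[4], then H at p[3]=q[5], then T at p[5]=q[6], then H at p[6]=q[8], then M at p[8]=q[9], then G at p[10]=q[10], then M at p[13]=q[11], then M at p[14]=q[12], then H at p[15]=q[13]; all 10 characters appear in both, in order. The LCS DP gives dp[15][13] = 10, so this is optimal.

10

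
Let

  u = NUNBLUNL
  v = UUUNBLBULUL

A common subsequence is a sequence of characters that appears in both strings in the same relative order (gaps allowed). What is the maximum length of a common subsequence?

Match U at u[2]=v[3], N at u[3]=v[4], B at u[4]=v[7], L at u[5]=v[9], U at u[6]=v[10], L at u[8]=v[11] — 6 characters in the same relative order in both. Since dp[8][11] = 6, nothing longer is possible.

6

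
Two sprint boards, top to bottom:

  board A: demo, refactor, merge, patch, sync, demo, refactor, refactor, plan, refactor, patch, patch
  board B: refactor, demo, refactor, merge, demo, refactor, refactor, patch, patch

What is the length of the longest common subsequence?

8

Match demo (board A #1, board B #2), then refactor (board A #2, board B #3), then merge (board A #3, board B #4), then demo (board A #6, board B #5), then refactor (board A #8, board B #6), then refactor (board A #10, board B #7), then patch (board A #11, board B #8), then patch (board A #12, board B #9) — 8 tasks in the same relative order in both, and the DP table's final entry dp[12][9] is also 8, so no common subsequence is longer.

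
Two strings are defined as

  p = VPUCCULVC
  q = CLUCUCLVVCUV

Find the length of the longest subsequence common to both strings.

Taking U [3,3], C [4,4], C [5,6], L [7,7], V [8,9], C [9,10] gives a common subsequence of length 6. Since dp[9][12] = 6, nothing longer is possible.

6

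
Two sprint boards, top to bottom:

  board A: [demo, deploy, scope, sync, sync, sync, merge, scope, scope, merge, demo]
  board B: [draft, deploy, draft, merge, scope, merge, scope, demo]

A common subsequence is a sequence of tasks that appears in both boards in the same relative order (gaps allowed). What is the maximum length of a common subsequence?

5

Taking deploy at board A[2]=board B[2]; then scope at board A[3]=board B[5]; then merge at board A[7]=board B[6]; then scope at board A[9]=board B[7]; then demo at board A[11]=board B[8] gives a common subsequence of length 5. Since dp[11][8] = 5, nothing longer is possible.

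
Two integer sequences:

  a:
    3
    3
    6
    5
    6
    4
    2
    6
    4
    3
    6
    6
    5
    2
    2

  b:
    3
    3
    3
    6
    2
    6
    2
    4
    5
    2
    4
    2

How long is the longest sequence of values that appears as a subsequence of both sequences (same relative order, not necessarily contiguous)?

Pick 3 (a #1, b #2) → 3 (a #2, b #3) → 6 (a #3, b #4) → 6 (a #5, b #6) → 2 (a #7, b #7) → 4 (a #9, b #8) → 5 (a #13, b #9) → 2 (a #14, b #10) → 2 (a #15, b #12); all 9 values appear in both, in order. Since dp[15][12] = 9, nothing longer is possible.

9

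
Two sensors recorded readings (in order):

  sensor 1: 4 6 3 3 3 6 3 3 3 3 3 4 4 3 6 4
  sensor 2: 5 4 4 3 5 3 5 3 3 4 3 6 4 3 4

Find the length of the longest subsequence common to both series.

9

Match 4 at sensor 1[1]=sensor 2[3], 3 at sensor 1[3]=sensor 2[4], 3 at sensor 1[4]=sensor 2[6], 3 at sensor 1[5]=sensor 2[8], 3 at sensor 1[7]=sensor 2[9], 3 at sensor 1[8]=sensor 2[11], 4 at sensor 1[13]=sensor 2[13], 3 at sensor 1[14]=sensor 2[14], 4 at sensor 1[16]=sensor 2[15] — 9 values in the same relative order in both, and the DP table's final entry dp[16][15] is also 9, so no common subsequence is longer.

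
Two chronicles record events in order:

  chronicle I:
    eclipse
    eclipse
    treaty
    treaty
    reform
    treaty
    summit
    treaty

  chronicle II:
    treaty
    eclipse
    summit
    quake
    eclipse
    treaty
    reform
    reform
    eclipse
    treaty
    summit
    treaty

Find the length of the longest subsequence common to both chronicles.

7

One common subsequence of length 7: eclipse at chronicle I[1]=chronicle II[2], eclipse at chronicle I[2]=chronicle II[5], treaty at chronicle I[3]=chronicle II[6], reform at chronicle I[5]=chronicle II[8], treaty at chronicle I[6]=chronicle II[10], summit at chronicle I[7]=chronicle II[11], treaty at chronicle I[8]=chronicle II[12]. Since dp[8][12] = 7, nothing longer is possible.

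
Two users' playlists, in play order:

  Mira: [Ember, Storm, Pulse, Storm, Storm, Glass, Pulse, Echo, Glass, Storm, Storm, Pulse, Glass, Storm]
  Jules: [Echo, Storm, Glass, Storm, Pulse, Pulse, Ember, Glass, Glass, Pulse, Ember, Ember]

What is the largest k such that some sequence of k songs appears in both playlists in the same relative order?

5

Taking Storm at Mira[2]=Jules[4]; then Pulse at Mira[3]=Jules[6]; then Glass at Mira[6]=Jules[8]; then Glass at Mira[9]=Jules[9]; then Pulse at Mira[12]=Jules[10] gives a common subsequence of length 5. dp[14][12] = 5 confirms this is the maximum.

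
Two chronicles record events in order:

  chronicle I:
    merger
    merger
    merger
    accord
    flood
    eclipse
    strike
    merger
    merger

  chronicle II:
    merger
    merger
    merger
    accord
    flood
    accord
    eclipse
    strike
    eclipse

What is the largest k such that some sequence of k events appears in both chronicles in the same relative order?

7

Match merger (chronicle I #1, chronicle II #1); then merger (chronicle I #2, chronicle II #2); then merger (chronicle I #3, chronicle II #3); then accord (chronicle I #4, chronicle II #4); then flood (chronicle I #5, chronicle II #5); then eclipse (chronicle I #6, chronicle II #7); then strike (chronicle I #7, chronicle II #8) — 7 events in the same relative order in both. Since dp[9][9] = 7, nothing longer is possible.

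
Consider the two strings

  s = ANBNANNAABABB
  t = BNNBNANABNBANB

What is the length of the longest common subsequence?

9

Pick N at s[2]=t[3]; then B at s[3]=t[4]; then N at s[4]=t[5]; then A at s[5]=t[6]; then N at s[6]=t[7]; then N at s[7]=t[10]; then B at s[10]=t[11]; then A at s[11]=t[12]; then B at s[13]=t[14]; all 9 characters appear in both, in order. Since dp[13][14] = 9, nothing longer is possible.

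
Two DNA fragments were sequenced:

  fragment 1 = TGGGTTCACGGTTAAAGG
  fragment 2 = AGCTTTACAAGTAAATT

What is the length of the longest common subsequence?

10

One common subsequence of length 10: T [1,4]; then T [5,5]; then T [6,6]; then C [7,8]; then A [8,10]; then G [11,11]; then T [13,12]; then A [14,13]; then A [15,14]; then A [16,15]. dp[18][17] = 10 confirms this is the maximum.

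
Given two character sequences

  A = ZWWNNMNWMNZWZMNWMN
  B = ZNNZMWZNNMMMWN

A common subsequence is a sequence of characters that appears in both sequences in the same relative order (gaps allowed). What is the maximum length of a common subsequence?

One common subsequence of length 9: Z (A #1, B #4), then W (A #2, B #6), then N (A #4, B #8), then N (A #5, B #9), then M (A #6, B #10), then M (A #9, B #11), then M (A #14, B #12), then W (A #16, B #13), then N (A #18, B #14), and the DP table's final entry dp[18][14] is also 9, so no common subsequence is longer.

9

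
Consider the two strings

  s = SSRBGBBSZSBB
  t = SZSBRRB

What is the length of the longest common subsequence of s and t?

5

Let dp[i][j] be the LCS length of the first i characters of s and the first j characters of t. dp[i][j] = dp[i-1][j-1]+1 when the i-th and j-th characters match, else max(dp[i-1][j], dp[i][j-1]).
    ·  S  Z  S  B  R  R  B
 ·  0  0  0  0  0  0  0  0
 S  0  1  1  1  1  1  1  1
 S  0  1  1  2  2  2  2  2
 R  0  1  1  2  2  3  3  3
 B  0  1  1  2  3  3  3  4
 G  0  1  1  2  3  3  3  4
 B  0  1  1  2  3  3  3  4
 B  0  1  1  2  3  3  3  4
 S  0  1  1  2  3  3  3  4
 Z  0  1  2  2  3  3  3  4
 S  0  1  2  3  3  3  3  4
 B  0  1  2  3  4  4  4  4
 B  0  1  2  3  4  4  4  5
dp[12][7] = 5. One LCS (by backtracking along matches): SZSBB.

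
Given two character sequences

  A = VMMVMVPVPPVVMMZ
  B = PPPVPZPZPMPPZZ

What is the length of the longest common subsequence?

Taking V [6,4], P [7,5], P [9,7], P [10,9], M [13,10], Z [15,14] gives a common subsequence of length 6. The LCS DP gives dp[15][14] = 6, so this is optimal.

6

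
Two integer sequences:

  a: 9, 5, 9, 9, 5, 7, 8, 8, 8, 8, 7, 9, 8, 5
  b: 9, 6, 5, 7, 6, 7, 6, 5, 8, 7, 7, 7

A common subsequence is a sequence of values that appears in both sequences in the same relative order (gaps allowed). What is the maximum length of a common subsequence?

5

One common subsequence of length 5: 9 [1,1] → 5 [2,3] → 5 [5,8] → 7 [6,11] → 7 [11,12]. Since dp[14][12] = 5, nothing longer is possible.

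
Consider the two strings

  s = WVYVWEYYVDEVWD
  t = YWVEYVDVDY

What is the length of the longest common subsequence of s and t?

Match W (s #1, t #2), V (s #4, t #3), E (s #6, t #4), Y (s #8, t #5), V (s #9, t #6), D (s #10, t #7), V (s #12, t #8), D (s #14, t #9) — 8 characters in the same relative order in both, and the DP table's final entry dp[14][10] is also 8, so no common subsequence is longer.

8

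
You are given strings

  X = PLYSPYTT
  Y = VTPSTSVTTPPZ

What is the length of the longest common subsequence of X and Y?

4

Taking P at X[1]=Y[3] → S at X[4]=Y[6] → T at X[7]=Y[8] → T at X[8]=Y[9] gives a common subsequence of length 4. Since dp[8][12] = 4, nothing longer is possible.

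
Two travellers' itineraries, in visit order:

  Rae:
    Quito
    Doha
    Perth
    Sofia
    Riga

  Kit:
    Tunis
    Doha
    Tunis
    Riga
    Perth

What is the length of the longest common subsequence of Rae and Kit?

One common subsequence of length 2: Doha (Rae #2, Kit #2), Perth (Rae #3, Kit #5), and the DP table's final entry dp[5][5] is also 2, so no common subsequence is longer.

2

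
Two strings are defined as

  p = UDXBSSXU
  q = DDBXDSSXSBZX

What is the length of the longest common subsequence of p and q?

Pick D [2,2]; then X [3,4]; then S [5,7]; then S [6,9]; then X [7,12]; all 5 characters appear in both, in order. Since dp[8][12] = 5, nothing longer is possible.

5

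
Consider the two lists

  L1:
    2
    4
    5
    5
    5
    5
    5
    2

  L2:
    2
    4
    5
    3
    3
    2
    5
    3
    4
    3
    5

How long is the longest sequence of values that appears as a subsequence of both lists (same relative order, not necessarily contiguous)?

Taking 2 at L1[1]=L2[1], 4 at L1[2]=L2[2], 5 at L1[3]=L2[3], 5 at L1[4]=L2[7], 5 at L1[7]=L2[11] gives a common subsequence of length 5. dp[8][11] = 5 confirms this is the maximum.

5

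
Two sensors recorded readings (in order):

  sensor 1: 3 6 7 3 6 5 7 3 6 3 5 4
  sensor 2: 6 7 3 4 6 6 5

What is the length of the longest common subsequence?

Pick 6 (sensor 1 #2, sensor 2 #1), 7 (sensor 1 #3, sensor 2 #2), 3 (sensor 1 #4, sensor 2 #3), 6 (sensor 1 #5, sensor 2 #5), 6 (sensor 1 #9, sensor 2 #6), 5 (sensor 1 #11, sensor 2 #7); all 6 values appear in both, in order. The LCS DP gives dp[12][7] = 6, so this is optimal.

6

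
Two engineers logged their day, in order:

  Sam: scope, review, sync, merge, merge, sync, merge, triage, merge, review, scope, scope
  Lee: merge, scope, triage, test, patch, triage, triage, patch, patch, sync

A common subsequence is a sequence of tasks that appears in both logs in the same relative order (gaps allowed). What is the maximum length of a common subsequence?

2

Pick scope (Sam #1, Lee #2) → sync (Sam #6, Lee #10); all 2 tasks appear in both, in order. Since dp[12][10] = 2, nothing longer is possible.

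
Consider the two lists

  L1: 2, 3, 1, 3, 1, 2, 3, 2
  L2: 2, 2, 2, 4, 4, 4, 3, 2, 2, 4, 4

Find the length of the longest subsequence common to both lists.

One common subsequence of length 4: 2 [1,3], then 3 [4,7], then 2 [6,8], then 2 [8,9], and the DP table's final entry dp[8][11] is also 4, so no common subsequence is longer.

4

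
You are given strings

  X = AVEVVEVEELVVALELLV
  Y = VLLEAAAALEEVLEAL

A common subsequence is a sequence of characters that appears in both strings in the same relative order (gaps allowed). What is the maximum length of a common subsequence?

Pick V (X #2, Y #1), then E (X #3, Y #4), then E (X #8, Y #10), then E (X #9, Y #11), then V (X #12, Y #12), then L (X #14, Y #13), then E (X #15, Y #14), then L (X #17, Y #16); all 8 characters appear in both, in order. Since dp[18][16] = 8, nothing longer is possible.

8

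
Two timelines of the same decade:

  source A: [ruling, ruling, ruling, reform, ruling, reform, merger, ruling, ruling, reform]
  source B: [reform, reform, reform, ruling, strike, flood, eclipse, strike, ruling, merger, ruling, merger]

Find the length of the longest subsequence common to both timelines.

One common subsequence of length 4: ruling at source A[1]=source B[4] → ruling at source A[2]=source B[9] → ruling at source A[5]=source B[11] → merger at source A[7]=source B[12]. dp[10][12] = 4 confirms this is the maximum.

4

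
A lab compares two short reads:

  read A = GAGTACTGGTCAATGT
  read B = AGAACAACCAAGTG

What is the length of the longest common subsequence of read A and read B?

Match G [1,2], A [2,6], A [5,7], C [6,8], C [11,9], A [12,10], A [13,11], T [14,13], G [15,14] — 9 bases in the same relative order in both. The LCS DP gives dp[16][14] = 9, so this is optimal.

9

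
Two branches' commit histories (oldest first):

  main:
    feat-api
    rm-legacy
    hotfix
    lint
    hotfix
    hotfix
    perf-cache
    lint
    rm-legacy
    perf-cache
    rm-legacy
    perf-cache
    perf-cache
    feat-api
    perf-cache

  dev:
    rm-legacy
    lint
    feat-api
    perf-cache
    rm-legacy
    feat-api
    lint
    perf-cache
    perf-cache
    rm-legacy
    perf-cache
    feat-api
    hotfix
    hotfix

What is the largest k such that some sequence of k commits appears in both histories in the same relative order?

8

Taking feat-api [1,3], rm-legacy [2,5], lint [4,7], perf-cache [7,8], perf-cache [10,9], rm-legacy [11,10], perf-cache [13,11], feat-api [14,12] gives a common subsequence of length 8, and the DP table's final entry dp[15][14] is also 8, so no common subsequence is longer.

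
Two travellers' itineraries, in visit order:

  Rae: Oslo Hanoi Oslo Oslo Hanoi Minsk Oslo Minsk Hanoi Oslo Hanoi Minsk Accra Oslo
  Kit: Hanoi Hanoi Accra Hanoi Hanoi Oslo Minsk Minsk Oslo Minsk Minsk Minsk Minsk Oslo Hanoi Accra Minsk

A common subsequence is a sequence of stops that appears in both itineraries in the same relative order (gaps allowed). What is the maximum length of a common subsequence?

Match Hanoi [2,5], Oslo [3,6], Oslo [4,9], Minsk [6,12], Minsk [8,13], Oslo [10,14], Hanoi [11,15], Minsk [12,17] — 8 stops in the same relative order in both. dp[14][17] = 8 confirms this is the maximum.

8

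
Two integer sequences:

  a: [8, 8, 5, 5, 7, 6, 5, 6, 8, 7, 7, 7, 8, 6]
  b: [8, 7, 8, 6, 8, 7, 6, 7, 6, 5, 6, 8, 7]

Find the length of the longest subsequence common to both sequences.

8

Match 8 (a #1, b #3), then 8 (a #2, b #5), then 7 (a #5, b #8), then 6 (a #6, b #9), then 5 (a #7, b #10), then 6 (a #8, b #11), then 8 (a #9, b #12), then 7 (a #12, b #13) — 8 values in the same relative order in both, and the DP table's final entry dp[14][13] is also 8, so no common subsequence is longer.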